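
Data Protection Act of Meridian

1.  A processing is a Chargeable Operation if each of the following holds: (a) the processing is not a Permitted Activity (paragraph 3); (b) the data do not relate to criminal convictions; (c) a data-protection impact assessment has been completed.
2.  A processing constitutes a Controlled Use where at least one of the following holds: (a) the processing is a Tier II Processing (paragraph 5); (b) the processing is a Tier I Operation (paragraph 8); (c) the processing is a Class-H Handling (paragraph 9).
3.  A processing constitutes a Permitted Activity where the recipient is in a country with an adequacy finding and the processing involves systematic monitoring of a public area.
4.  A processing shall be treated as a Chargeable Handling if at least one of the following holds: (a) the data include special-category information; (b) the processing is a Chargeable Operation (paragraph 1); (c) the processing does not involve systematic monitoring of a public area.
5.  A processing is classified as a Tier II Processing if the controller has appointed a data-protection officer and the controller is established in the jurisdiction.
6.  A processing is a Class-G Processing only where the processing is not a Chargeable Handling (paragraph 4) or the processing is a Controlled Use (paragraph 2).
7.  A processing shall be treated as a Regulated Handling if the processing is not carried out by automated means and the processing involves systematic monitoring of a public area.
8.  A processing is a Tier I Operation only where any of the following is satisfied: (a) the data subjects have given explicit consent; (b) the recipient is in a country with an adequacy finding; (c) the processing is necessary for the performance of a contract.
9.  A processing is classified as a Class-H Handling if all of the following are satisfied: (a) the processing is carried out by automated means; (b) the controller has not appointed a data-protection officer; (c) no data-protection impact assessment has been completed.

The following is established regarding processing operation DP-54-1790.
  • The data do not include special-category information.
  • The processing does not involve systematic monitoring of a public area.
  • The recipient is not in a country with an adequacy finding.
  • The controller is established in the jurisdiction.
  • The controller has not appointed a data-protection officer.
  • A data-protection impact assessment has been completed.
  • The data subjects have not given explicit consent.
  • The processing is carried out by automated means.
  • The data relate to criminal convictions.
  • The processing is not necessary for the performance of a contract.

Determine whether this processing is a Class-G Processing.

No

paragraph 3 — Permitted Activity: [the recipient is in a country with an adequacy finding? no] AND [the processing involves systematic monitoring of a public area? no] → not satisfied.
paragraph 1 — Chargeable Operation: [not a Permitted Activity (paragraph 3)? yes] AND [the data do not relate to criminal convictions? no] AND [a data-protection impact assessment has been completed? yes] → not satisfied.
paragraph 4 — Chargeable Handling: [the data include special-category information? no] OR [Chargeable Operation (paragraph 1)? no] OR [the processing does not involve systematic monitoring of a public area? yes] → satisfied.
paragraph 5 — Tier II Processing: [the controller has appointed a data-protection officer? no] AND [the controller is established in the jurisdiction? yes] → not satisfied.
paragraph 8 — Tier I Operation: [the data subjects have given explicit consent? no] OR [the recipient is in a country with an adequacy finding? no] OR [the processing is necessary for the performance of a contract? no] → not satisfied.
paragraph 9 — Class-H Handling: [the processing is carried out by automated means? yes] AND [the controller has not appointed a data-protection officer? yes] AND [no data-protection impact assessment has been completed? no] → not satisfied.
paragraph 2 — Controlled Use: [Tier II Processing (paragraph 5)? no] OR [Tier I Operation (paragraph 8)? no] OR [Class-H Handling (paragraph 9)? no] → not satisfied.
paragraph 6 — Class-G Processing: [not a Chargeable Handling (paragraph 4)? no] OR [Controlled Use (paragraph 2)? no] → not satisfied.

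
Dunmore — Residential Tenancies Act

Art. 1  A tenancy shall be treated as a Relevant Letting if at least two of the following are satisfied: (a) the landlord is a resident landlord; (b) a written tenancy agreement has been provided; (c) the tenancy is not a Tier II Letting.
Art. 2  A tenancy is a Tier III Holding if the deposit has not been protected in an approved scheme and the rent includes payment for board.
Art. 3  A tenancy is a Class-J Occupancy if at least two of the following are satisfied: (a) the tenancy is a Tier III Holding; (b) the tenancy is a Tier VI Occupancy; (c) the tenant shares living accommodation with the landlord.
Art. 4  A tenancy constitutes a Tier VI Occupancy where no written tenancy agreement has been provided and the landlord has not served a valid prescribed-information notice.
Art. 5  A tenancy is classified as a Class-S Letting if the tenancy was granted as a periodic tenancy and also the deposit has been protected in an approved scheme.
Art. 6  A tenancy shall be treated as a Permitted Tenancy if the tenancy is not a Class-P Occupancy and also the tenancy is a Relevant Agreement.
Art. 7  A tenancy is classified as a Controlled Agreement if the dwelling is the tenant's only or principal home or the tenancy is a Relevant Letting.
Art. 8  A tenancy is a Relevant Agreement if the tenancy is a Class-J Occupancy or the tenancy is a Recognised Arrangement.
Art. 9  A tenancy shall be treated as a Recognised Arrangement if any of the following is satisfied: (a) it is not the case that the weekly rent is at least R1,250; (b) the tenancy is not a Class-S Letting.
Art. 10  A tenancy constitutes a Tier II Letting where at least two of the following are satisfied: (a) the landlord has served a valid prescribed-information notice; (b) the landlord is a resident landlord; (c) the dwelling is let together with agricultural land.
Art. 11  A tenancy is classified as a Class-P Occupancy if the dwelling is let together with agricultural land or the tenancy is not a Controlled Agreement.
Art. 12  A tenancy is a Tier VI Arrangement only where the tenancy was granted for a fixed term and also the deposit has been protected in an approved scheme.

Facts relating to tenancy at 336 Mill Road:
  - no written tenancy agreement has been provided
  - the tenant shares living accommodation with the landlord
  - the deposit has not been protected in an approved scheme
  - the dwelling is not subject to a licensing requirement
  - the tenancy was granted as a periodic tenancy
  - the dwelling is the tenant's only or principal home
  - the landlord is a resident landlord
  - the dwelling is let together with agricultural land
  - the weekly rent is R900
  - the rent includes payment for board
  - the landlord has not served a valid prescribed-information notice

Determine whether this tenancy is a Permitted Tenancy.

No

article 10 — Tier II Letting: the landlord has served a valid prescribed-information notice? no; the landlord is a resident landlord? yes; the dwelling is let together with agricultural land? yes — 2 of 3 hold (need ≥2) → satisfied.
article 1 — Relevant Letting: the landlord is a resident landlord? yes; a written tenancy agreement has been provided? no; not a Tier II Letting (article 10)? no — 1 of 3 hold (need ≥2) → not satisfied.
article 7 — Controlled Agreement: [the dwelling is the tenant's only or principal home? yes] OR [Relevant Letting (article 1)? no] → satisfied.
article 11 — Class-P Occupancy: [the dwelling is let together with agricultural land? yes] OR [not a Controlled Agreement (article 7)? no] → satisfied.
article 2 — Tier III Holding: [the deposit has not been protected in an approved scheme? yes] AND [the rent includes payment for board? yes] → satisfied.
article 4 — Tier VI Occupancy: [no written tenancy agreement has been provided? yes] AND [the landlord has not served a valid prescribed-information notice? yes] → satisfied.
article 3 — Class-J Occupancy: Tier III Holding (article 2)? yes; Tier VI Occupancy (article 4)? yes; the tenant shares living accommodation with the landlord? yes — 3 of 3 hold (need ≥2) → satisfied.
article 5 — Class-S Letting: [the tenancy was granted as a periodic tenancy? yes] AND [the deposit has been protected in an approved scheme? no] → not satisfied.
article 9 — Recognised Arrangement: [weekly rent: R900 ≥ R1,250? no, so negated condition yes] OR [not a Class-S Letting (article 5)? yes] → satisfied.
article 8 — Relevant Agreement: [Class-J Occupancy (article 3)? yes] OR [Recognised Arrangement (article 9)? yes] → satisfied.
article 6 — Permitted Tenancy: [not a Class-P Occupancy (article 11)? no] AND [Relevant Agreement (article 8)? yes] → not satisfied.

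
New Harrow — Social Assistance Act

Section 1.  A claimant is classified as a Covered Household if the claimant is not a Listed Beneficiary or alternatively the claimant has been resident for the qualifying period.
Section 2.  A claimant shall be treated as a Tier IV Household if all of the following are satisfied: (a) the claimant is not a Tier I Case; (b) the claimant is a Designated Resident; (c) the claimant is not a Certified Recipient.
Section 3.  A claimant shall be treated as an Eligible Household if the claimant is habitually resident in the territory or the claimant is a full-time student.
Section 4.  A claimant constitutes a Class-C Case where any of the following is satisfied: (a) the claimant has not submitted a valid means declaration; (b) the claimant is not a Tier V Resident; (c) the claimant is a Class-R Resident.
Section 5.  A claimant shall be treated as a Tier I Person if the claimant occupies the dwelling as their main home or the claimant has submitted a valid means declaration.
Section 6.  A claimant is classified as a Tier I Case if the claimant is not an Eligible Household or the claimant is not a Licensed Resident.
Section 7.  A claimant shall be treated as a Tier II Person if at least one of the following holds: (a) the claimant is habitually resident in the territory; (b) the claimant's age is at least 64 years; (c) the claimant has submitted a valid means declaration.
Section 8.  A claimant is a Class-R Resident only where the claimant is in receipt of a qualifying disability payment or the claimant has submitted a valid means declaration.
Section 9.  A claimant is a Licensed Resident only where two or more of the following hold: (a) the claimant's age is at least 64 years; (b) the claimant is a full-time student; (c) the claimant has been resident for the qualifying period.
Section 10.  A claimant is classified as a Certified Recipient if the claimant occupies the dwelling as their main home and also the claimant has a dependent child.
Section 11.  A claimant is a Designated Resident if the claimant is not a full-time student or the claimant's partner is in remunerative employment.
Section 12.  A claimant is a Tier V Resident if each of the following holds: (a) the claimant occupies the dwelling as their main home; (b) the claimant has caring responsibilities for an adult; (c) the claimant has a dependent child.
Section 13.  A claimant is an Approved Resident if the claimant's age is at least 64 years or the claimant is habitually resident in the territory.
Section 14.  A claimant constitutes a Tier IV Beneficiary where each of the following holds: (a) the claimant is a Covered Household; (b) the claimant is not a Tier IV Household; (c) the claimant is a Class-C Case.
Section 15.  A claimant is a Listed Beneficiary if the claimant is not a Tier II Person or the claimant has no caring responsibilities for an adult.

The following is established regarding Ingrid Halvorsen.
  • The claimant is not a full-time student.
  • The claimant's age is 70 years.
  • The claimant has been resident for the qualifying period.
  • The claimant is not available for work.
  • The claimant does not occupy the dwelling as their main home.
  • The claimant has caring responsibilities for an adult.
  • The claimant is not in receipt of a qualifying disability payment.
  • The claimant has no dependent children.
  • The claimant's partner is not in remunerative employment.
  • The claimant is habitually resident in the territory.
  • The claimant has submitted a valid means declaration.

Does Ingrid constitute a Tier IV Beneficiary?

No

section 7 — Tier II Person: [the claimant is habitually resident in the territory? yes] OR [claimant's age: 70 years ≥ 64 years? yes] OR [the claimant has submitted a valid means declaration? yes] → satisfied.
section 15 — Listed Beneficiary: [not a Tier II Person (section 7)? no] OR [the claimant has no caring responsibilities for an adult? no] → not satisfied.
section 1 — Covered Household: [not a Listed Beneficiary (section 15)? yes] OR [the claimant has been resident for the qualifying period? yes] → satisfied.
section 3 — Eligible Household: [the claimant is habitually resident in the territory? yes] OR [the claimant is a full-time student? no] → satisfied.
section 9 — Licensed Resident: claimant's age: 70 years ≥ 64 years? yes; the claimant is a full-time student? no; the claimant has been resident for the qualifying period? yes — 2 of 3 hold (need ≥2) → satisfied.
section 6 — Tier I Case: [not an Eligible Household (section 3)? no] OR [not a Licensed Resident (section 9)? no] → not satisfied.
section 11 — Designated Resident: [the claimant is not a full-time student? yes] OR [the claimant's partner is in remunerative employment? no] → satisfied.
section 10 — Certified Recipient: [the claimant occupies the dwelling as their main home? no] AND [the claimant has a dependent child? no] → not satisfied.
section 2 — Tier IV Household: [not a Tier I Case (section 6)? yes] AND [Designated Resident (section 11)? yes] AND [not a Certified Recipient (section 10)? yes] → satisfied.
section 12 — Tier V Resident: [the claimant occupies the dwelling as their main home? no] AND [the claimant has caring responsibilities for an adult? yes] AND [the claimant has a dependent child? no] → not satisfied.
section 8 — Class-R Resident: [the claimant is in receipt of a qualifying disability payment? no] OR [the claimant has submitted a valid means declaration? yes] → satisfied.
section 4 — Class-C Case: [the claimant has not submitted a valid means declaration? no] OR [not a Tier V Resident (section 12)? yes] OR [Class-R Resident (section 8)? yes] → satisfied.
section 14 — Tier IV Beneficiary: [Covered Household (section 1)? yes] AND [not a Tier IV Household (section 2)? no] AND [Class-C Case (section 4)? yes] → not satisfied.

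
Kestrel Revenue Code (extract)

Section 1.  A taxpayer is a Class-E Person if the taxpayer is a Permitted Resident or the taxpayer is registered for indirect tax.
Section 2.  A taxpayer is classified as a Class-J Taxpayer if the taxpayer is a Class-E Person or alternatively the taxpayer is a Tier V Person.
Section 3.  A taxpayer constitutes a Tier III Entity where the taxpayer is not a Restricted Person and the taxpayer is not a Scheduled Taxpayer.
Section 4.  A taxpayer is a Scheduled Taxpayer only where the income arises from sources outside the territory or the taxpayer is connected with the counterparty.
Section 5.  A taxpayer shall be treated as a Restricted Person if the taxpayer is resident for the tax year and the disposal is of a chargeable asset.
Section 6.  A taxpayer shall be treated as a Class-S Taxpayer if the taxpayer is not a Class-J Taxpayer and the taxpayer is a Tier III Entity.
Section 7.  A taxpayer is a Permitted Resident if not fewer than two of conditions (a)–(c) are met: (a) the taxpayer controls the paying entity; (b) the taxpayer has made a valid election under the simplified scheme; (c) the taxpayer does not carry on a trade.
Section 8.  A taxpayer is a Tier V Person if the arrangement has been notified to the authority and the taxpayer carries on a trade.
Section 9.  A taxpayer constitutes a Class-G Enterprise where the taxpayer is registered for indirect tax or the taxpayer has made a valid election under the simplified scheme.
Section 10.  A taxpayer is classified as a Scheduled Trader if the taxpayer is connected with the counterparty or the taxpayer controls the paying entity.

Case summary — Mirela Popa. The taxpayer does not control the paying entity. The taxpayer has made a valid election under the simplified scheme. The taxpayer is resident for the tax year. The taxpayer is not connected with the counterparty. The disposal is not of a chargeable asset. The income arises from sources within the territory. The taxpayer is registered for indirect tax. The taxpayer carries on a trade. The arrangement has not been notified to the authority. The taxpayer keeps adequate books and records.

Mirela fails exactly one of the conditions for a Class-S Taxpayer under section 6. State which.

section 7 — Permitted Resident: the taxpayer controls the paying entity? no; the taxpayer has made a valid election under the simplified scheme? yes; the taxpayer does not carry on a trade? no — 1 of 3 hold (need ≥2) → not satisfied.
section 1 — Class-E Person: [Permitted Resident (section 7)? no] OR [the taxpayer is registered for indirect tax? yes] → satisfied.
section 8 — Tier V Person: [the arrangement has been notified to the authority? no] AND [the taxpayer carries on a trade? yes] → not satisfied.
section 2 — Class-J Taxpayer: [Class-E Person (section 1)? yes] OR [Tier V Person (section 8)? no] → satisfied.
section 5 — Restricted Person: [the taxpayer is resident for the tax year? yes] AND [the disposal is of a chargeable asset? no] → not satisfied.
section 4 — Scheduled Taxpayer: [the income arises from sources outside the territory? no] OR [the taxpayer is connected with the counterparty? no] → not satisfied.
section 3 — Tier III Entity: [not a Restricted Person (section 5)? yes] AND [not a Scheduled Taxpayer (section 4)? yes] → satisfied.
section 6 — Class-S Taxpayer: [not a Class-J Taxpayer (section 2)? no] AND [Tier III Entity (section 3)? yes] → not satisfied.

Class-J Taxpayer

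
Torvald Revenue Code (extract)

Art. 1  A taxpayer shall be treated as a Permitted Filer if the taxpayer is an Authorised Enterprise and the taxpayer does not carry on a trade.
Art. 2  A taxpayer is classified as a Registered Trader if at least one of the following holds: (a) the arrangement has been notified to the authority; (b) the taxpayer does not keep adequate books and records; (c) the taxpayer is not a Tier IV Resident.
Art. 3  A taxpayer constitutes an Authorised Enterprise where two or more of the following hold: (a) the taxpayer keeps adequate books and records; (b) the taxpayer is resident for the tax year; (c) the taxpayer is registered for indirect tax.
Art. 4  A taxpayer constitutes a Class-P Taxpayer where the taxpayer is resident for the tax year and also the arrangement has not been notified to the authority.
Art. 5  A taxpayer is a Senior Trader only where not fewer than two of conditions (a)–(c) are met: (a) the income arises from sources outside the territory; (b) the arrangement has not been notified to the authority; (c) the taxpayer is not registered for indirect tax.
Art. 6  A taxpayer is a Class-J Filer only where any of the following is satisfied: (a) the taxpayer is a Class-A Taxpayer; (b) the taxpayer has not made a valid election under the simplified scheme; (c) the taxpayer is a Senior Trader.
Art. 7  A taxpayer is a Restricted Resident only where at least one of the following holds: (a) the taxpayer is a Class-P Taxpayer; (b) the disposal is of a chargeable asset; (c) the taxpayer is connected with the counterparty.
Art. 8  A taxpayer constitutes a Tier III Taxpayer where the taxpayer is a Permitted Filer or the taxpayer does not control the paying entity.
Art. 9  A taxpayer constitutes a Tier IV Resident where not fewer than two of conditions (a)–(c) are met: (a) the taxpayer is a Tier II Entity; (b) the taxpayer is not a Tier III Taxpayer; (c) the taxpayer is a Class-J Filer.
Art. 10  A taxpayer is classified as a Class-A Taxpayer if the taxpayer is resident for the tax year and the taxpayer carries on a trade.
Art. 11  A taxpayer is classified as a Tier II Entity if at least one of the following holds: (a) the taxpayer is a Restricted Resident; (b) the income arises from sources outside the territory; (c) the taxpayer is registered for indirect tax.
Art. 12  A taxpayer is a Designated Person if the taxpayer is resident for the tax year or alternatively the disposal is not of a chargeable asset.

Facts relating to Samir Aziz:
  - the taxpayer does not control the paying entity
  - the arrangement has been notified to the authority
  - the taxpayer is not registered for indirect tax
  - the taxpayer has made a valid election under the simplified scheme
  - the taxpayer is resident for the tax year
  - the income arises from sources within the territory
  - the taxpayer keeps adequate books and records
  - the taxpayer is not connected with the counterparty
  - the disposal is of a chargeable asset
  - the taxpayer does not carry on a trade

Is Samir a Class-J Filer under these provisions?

article 10 — Class-A Taxpayer: [the taxpayer is resident for the tax year? yes] AND [the taxpayer carries on a trade? no] → not satisfied.
article 5 — Senior Trader: the income arises from sources outside the territory? no; the arrangement has not been notified to the authority? no; the taxpayer is not registered for indirect tax? yes — 1 of 3 hold (need ≥2) → not satisfied.
article 6 — Class-J Filer: [Class-A Taxpayer (article 10)? no] OR [the taxpayer has not made a valid election under the simplified scheme? no] OR [Senior Trader (article 5)? no] → not satisfied.

No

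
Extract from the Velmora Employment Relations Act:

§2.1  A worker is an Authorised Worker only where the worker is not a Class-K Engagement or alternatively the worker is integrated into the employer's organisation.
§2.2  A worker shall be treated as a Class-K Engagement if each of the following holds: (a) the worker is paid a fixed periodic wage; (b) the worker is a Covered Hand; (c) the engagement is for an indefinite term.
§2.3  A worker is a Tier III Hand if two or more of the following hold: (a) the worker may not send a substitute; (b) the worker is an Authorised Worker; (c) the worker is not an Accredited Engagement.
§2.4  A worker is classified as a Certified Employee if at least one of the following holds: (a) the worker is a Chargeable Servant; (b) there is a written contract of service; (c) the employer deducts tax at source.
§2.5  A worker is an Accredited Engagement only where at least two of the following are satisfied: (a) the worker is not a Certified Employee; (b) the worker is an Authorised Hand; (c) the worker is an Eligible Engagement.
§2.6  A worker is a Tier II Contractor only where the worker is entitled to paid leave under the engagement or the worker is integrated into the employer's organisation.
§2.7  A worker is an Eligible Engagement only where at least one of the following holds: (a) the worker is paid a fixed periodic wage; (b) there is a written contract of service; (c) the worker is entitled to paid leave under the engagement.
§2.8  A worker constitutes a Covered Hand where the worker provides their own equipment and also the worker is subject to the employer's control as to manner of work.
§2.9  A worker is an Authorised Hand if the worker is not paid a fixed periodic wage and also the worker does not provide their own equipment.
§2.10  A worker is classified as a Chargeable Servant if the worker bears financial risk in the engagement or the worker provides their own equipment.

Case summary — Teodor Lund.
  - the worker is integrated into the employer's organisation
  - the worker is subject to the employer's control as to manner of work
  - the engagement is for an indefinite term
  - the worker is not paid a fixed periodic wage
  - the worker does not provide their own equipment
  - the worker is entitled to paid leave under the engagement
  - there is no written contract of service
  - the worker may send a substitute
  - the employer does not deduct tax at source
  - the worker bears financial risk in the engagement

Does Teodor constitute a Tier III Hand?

§2.8 — Covered Hand: [the worker provides their own equipment? no] AND [the worker is subject to the employer's control as to manner of work? yes] → not satisfied.
§2.2 — Class-K Engagement: [the worker is paid a fixed periodic wage? no] AND [Covered Hand (§2.8)? no] AND [the engagement is for an indefinite term? yes] → not satisfied.
§2.1 — Authorised Worker: [not a Class-K Engagement (§2.2)? yes] OR [the worker is integrated into the employer's organisation? yes] → satisfied.
§2.10 — Chargeable Servant: [the worker bears financial risk in the engagement? yes] OR [the worker provides their own equipment? no] → satisfied.
§2.4 — Certified Employee: [Chargeable Servant (§2.10)? yes] OR [there is a written contract of service? no] OR [the employer deducts tax at source? no] → satisfied.
§2.9 — Authorised Hand: [the worker is not paid a fixed periodic wage? yes] AND [the worker does not provide their own equipment? yes] → satisfied.
§2.7 — Eligible Engagement: [the worker is paid a fixed periodic wage? no] OR [there is a written contract of service? no] OR [the worker is entitled to paid leave under the engagement? yes] → satisfied.
§2.5 — Accredited Engagement: not a Certified Employee (§2.4)? no; Authorised Hand (§2.9)? yes; Eligible Engagement (§2.7)? yes — 2 of 3 hold (need ≥2) → satisfied.
§2.3 — Tier III Hand: the worker may not send a substitute? no; Authorised Worker (§2.1)? yes; not an Accredited Engagement (§2.5)? no — 1 of 3 hold (need ≥2) → not satisfied.

No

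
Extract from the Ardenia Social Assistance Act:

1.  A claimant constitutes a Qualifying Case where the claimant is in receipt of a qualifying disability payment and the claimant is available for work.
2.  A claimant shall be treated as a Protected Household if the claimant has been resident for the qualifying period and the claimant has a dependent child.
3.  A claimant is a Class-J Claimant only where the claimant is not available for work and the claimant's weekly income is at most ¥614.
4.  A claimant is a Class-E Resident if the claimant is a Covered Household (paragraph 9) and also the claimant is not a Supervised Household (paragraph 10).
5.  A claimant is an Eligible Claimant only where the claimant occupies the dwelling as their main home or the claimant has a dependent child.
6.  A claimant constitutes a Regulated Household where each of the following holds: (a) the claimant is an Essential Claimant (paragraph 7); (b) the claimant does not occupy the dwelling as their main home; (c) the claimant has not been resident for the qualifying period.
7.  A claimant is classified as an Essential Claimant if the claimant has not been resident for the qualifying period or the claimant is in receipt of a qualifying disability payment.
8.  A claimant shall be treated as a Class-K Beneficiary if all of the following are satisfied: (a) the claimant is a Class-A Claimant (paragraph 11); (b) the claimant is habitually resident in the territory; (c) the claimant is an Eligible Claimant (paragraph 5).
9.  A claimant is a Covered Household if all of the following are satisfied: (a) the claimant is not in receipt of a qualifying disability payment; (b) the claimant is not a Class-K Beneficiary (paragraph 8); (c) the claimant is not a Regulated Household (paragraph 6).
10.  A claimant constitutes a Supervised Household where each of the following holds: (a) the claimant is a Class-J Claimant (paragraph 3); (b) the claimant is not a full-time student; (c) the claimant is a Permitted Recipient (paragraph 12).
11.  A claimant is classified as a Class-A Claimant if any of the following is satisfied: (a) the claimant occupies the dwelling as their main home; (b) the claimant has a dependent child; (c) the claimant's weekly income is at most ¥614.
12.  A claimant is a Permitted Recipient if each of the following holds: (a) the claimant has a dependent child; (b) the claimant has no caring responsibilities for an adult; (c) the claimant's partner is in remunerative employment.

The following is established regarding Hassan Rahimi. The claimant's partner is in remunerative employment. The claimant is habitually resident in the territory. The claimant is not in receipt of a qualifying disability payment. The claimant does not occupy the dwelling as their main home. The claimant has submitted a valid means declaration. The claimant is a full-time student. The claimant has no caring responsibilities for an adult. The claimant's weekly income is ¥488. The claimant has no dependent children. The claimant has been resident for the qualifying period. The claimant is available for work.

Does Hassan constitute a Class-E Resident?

paragraph 11 — Class-A Claimant: [the claimant occupies the dwelling as their main home? no] OR [the claimant has a dependent child? no] OR [claimant's weekly income: ¥488 ≤ ¥614? yes] → satisfied.
paragraph 5 — Eligible Claimant: [the claimant occupies the dwelling as their main home? no] OR [the claimant has a dependent child? no] → not satisfied.
paragraph 8 — Class-K Beneficiary: [Class-A Claimant (paragraph 11)? yes] AND [the claimant is habitually resident in the territory? yes] AND [Eligible Claimant (paragraph 5)? no] → not satisfied.
paragraph 7 — Essential Claimant: [the claimant has not been resident for the qualifying period? no] OR [the claimant is in receipt of a qualifying disability payment? no] → not satisfied.
paragraph 6 — Regulated Household: [Essential Claimant (paragraph 7)? no] AND [the claimant does not occupy the dwelling as their main home? yes] AND [the claimant has not been resident for the qualifying period? no] → not satisfied.
paragraph 9 — Covered Household: [the claimant is not in receipt of a qualifying disability payment? yes] AND [not a Class-K Beneficiary (paragraph 8)? yes] AND [not a Regulated Household (paragraph 6)? yes] → satisfied.
paragraph 3 — Class-J Claimant: [the claimant is not available for work? no] AND [claimant's weekly income: ¥488 ≤ ¥614? yes] → not satisfied.
paragraph 12 — Permitted Recipient: [the claimant has a dependent child? no] AND [the claimant has no caring responsibilities for an adult? yes] AND [the claimant's partner is in remunerative employment? yes] → not satisfied.
paragraph 10 — Supervised Household: [Class-J Claimant (paragraph 3)? no] AND [the claimant is not a full-time student? no] AND [Permitted Recipient (paragraph 12)? no] → not satisfied.
paragraph 4 — Class-E Resident: [Covered Household (paragraph 9)? yes] AND [not a Supervised Household (paragraph 10)? yes] → satisfied.

Yes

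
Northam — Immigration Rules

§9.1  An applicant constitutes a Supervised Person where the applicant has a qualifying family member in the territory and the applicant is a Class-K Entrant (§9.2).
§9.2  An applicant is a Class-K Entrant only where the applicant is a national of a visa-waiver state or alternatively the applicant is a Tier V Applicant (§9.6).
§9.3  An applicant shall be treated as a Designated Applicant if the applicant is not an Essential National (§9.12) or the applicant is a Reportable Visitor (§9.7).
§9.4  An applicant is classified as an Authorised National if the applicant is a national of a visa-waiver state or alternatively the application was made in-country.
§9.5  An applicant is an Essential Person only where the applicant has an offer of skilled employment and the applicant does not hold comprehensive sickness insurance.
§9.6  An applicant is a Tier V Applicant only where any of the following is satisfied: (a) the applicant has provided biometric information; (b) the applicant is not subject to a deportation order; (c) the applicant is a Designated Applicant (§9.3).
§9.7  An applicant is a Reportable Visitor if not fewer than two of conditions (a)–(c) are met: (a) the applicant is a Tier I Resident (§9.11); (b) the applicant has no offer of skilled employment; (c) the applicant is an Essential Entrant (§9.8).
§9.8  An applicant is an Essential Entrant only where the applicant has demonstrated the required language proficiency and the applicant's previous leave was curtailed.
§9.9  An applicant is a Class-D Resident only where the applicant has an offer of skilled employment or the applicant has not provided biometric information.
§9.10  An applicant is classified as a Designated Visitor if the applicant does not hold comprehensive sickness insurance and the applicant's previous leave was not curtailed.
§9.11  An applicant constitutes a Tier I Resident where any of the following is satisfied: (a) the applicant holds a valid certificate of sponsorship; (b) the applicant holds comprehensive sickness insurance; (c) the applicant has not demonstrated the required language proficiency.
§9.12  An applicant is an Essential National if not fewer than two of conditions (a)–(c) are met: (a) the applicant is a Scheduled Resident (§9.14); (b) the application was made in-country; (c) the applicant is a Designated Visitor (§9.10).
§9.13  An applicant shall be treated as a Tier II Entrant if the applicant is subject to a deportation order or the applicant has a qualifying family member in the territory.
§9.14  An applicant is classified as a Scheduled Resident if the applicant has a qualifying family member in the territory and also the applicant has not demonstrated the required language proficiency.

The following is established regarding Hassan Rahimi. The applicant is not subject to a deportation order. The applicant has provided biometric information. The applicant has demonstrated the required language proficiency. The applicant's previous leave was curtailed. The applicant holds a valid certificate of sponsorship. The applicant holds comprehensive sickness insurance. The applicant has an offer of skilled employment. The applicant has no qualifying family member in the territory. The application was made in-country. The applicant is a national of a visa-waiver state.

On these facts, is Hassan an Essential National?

No

§9.14 — Scheduled Resident: [the applicant has a qualifying family member in the territory? no] AND [the applicant has not demonstrated the required language proficiency? no] → not satisfied.
§9.10 — Designated Visitor: [the applicant does not hold comprehensive sickness insurance? no] AND [the applicant's previous leave was not curtailed? no] → not satisfied.
§9.12 — Essential National: Scheduled Resident (§9.14)? no; the application was made in-country? yes; Designated Visitor (§9.10)? no — 1 of 3 hold (need ≥2) → not satisfied.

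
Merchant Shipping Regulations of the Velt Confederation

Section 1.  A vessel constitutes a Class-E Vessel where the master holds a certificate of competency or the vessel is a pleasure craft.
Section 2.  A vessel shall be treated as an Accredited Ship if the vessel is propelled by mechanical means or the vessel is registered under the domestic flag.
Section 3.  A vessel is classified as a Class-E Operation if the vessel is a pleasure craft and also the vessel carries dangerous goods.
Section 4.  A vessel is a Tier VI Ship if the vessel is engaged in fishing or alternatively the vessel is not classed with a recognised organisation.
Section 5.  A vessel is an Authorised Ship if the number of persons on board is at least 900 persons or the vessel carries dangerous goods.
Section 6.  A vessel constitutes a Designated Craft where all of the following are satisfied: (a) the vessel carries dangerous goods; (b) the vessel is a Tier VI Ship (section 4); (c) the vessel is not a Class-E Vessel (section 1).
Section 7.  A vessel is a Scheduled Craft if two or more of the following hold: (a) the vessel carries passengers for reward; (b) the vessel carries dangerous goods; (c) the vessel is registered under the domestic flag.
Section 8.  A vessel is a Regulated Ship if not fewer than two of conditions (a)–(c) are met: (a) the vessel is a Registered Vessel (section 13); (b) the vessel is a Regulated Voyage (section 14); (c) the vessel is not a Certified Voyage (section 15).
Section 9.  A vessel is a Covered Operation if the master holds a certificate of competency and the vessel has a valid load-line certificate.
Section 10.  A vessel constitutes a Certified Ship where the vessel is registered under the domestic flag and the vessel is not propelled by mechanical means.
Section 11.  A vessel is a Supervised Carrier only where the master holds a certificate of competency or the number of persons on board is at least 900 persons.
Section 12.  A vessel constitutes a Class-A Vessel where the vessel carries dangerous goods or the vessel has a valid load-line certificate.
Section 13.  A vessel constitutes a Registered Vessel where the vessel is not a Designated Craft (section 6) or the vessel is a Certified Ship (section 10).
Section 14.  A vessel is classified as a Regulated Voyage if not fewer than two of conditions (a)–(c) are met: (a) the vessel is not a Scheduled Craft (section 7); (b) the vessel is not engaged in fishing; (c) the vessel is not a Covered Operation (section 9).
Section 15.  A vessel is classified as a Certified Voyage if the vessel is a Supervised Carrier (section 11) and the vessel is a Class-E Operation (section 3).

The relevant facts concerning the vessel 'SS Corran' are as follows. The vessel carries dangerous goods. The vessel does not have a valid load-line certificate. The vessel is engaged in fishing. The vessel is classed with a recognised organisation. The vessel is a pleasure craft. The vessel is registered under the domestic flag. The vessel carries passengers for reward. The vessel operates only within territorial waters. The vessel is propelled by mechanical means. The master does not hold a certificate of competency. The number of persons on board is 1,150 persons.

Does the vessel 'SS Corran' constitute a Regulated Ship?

No

section 4 — Tier VI Ship: [the vessel is engaged in fishing? yes] OR [the vessel is not classed with a recognised organisation? no] → satisfied.
section 1 — Class-E Vessel: [the master holds a certificate of competency? no] OR [the vessel is a pleasure craft? yes] → satisfied.
section 6 — Designated Craft: [the vessel carries dangerous goods? yes] AND [Tier VI Ship (section 4)? yes] AND [not a Class-E Vessel (section 1)? no] → not satisfied.
section 10 — Certified Ship: [the vessel is registered under the domestic flag? yes] AND [the vessel is not propelled by mechanical means? no] → not satisfied.
section 13 — Registered Vessel: [not a Designated Craft (section 6)? yes] OR [Certified Ship (section 10)? no] → satisfied.
section 7 — Scheduled Craft: the vessel carries passengers for reward? yes; the vessel carries dangerous goods? yes; the vessel is registered under the domestic flag? yes — 3 of 3 hold (need ≥2) → satisfied.
section 9 — Covered Operation: [the master holds a certificate of competency? no] AND [the vessel has a valid load-line certificate? no] → not satisfied.
section 14 — Regulated Voyage: not a Scheduled Craft (section 7)? no; the vessel is not engaged in fishing? no; not a Covered Operation (section 9)? yes — 1 of 3 hold (need ≥2) → not satisfied.
section 11 — Supervised Carrier: [the master holds a certificate of competency? no] OR [number of persons on board: 1,150 persons ≥ 900 persons? yes] → satisfied.
section 3 — Class-E Operation: [the vessel is a pleasure craft? yes] AND [the vessel carries dangerous goods? yes] → satisfied.
section 15 — Certified Voyage: [Supervised Carrier (section 11)? yes] AND [Class-E Operation (section 3)? yes] → satisfied.
section 8 — Regulated Ship: Registered Vessel (section 13)? yes; Regulated Voyage (section 14)? no; not a Certified Voyage (section 15)? no — 1 of 3 hold (need ≥2) → not satisfied.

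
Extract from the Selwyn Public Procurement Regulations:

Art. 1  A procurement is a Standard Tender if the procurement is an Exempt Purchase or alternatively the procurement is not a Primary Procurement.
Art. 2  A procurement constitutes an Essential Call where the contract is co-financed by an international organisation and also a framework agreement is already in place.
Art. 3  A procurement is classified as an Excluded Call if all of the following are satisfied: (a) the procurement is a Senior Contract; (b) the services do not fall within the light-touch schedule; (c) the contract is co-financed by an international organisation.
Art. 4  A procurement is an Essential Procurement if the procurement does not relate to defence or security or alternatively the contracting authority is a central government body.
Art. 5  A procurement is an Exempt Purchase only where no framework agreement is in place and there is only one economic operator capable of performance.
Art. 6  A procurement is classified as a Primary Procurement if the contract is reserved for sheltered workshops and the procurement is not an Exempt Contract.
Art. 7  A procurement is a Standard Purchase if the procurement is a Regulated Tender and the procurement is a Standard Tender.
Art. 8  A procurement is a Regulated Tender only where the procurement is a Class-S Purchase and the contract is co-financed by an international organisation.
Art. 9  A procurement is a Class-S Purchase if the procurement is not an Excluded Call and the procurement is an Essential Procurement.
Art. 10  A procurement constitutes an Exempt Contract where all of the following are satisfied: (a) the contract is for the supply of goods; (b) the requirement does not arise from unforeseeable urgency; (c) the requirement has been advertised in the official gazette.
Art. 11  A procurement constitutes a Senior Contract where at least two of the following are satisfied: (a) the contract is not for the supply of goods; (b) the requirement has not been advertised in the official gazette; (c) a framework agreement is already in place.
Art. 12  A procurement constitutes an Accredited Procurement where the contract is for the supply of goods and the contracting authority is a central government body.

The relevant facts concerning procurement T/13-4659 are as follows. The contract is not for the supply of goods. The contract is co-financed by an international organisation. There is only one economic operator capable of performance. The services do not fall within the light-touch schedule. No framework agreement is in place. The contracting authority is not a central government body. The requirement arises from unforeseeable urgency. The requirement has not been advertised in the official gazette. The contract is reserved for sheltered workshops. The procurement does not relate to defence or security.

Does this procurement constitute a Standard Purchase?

No

article 11 — Senior Contract: the contract is not for the supply of goods? yes; the requirement has not been advertised in the official gazette? yes; a framework agreement is already in place? no — 2 of 3 hold (need ≥2) → satisfied.
article 3 — Excluded Call: [Senior Contract (article 11)? yes] AND [the services do not fall within the light-touch schedule? yes] AND [the contract is co-financed by an international organisation? yes] → satisfied.
article 4 — Essential Procurement: [the procurement does not relate to defence or security? yes] OR [the contracting authority is a central government body? no] → satisfied.
article 9 — Class-S Purchase: [not an Excluded Call (article 3)? no] AND [Essential Procurement (article 4)? yes] → not satisfied.
article 8 — Regulated Tender: [Class-S Purchase (article 9)? no] AND [the contract is co-financed by an international organisation? yes] → not satisfied.
article 5 — Exempt Purchase: [no framework agreement is in place? yes] AND [there is only one economic operator capable of performance? yes] → satisfied.
article 10 — Exempt Contract: [the contract is for the supply of goods? no] AND [the requirement does not arise from unforeseeable urgency? no] AND [the requirement has been advertised in the official gazette? no] → not satisfied.
article 6 — Primary Procurement: [the contract is reserved for sheltered workshops? yes] AND [not an Exempt Contract (article 10)? yes] → satisfied.
article 1 — Standard Tender: [Exempt Purchase (article 5)? yes] OR [not a Primary Procurement (article 6)? no] → satisfied.
article 7 — Standard Purchase: [Regulated Tender (article 8)? no] AND [Standard Tender (article 1)? yes] → not satisfied.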